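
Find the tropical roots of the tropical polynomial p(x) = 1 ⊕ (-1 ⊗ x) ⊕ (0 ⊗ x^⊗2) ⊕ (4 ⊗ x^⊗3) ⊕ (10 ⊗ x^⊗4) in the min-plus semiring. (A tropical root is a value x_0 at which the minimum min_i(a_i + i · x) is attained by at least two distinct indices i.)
Roots: {-6, -4, -1, 2}

Each tropical root is a break point of the lower envelope of the lines y = a_i + i · x (there are 5 lines, with slopes 0, 1, ..., 4). Only the lines that attain the minimum somewhere contribute to roots; other lines are dominated. Here the surviving (envelope) indices are i = 4, i = 3, i = 2, i = 1, i = 0.
Intersections between consecutive envelope lines give the roots: for adjacent envelope indices i < j the intersection is x = (a_i − a_j) / (j − i). Reading off the sorted break points: {-6, -4, -1, 2}.
Verification: at each break x_0, at least two indices attain the minimum of min_i(a_i + i · x_0).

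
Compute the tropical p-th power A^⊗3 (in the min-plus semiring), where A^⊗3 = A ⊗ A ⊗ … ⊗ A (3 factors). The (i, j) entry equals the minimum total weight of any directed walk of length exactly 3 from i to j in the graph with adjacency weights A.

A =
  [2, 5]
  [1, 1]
A^⊗3 =
  [6, 7]
  [3, 3]

Each entry (A^⊗3)_ij equals the minimum over all length-3 walks i = v_0 → v_1 → … → v_3 = j of Σ_t A[v_t][v_{t+1}]. For example, for (i, j) = (0, 1) we minimise over 4 possible intermediate vertex sequences; the minimum is 7, attained along the walk 0 → 1 → 1 → 1.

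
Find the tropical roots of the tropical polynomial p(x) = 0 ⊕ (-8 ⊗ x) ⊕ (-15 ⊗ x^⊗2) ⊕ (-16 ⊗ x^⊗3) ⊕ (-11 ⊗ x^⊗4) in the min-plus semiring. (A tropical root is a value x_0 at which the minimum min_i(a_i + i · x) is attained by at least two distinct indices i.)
Roots: {-5, 1, 7, 8}

Each tropical root is a break point of the lower envelope of the lines y = a_i + i · x (there are 5 lines, with slopes 0, 1, ..., 4). Only the lines that attain the minimum somewhere contribute to roots; other lines are dominated. Here the surviving (envelope) indices are i = 4, i = 3, i = 2, i = 1, i = 0.
Intersections between consecutive envelope lines give the roots: for adjacent envelope indices i < j the intersection is x = (a_i − a_j) / (j − i). Reading off the sorted break points: {-5, 1, 7, 8}.
Verification: at each break x_0, at least two indices attain the minimum of min_i(a_i + i · x_0).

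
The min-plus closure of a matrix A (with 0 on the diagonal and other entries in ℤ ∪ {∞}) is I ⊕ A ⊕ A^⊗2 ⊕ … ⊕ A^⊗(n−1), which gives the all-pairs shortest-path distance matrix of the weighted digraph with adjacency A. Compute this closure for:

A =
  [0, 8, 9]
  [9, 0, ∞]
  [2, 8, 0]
Closure =
  [0, 8, 9]
  [9, 0, 18]
  [2, 8, 0]

This is the Floyd-Warshall all-pairs shortest-path computation. For each intermediate vertex k = 0, 1, …, 2, update dist[i][j] ← min(dist[i][j], dist[i][k] + dist[k][j]). The final matrix gives, for each (i, j), the minimum total weight of any directed path from i to j (possibly empty when i = j).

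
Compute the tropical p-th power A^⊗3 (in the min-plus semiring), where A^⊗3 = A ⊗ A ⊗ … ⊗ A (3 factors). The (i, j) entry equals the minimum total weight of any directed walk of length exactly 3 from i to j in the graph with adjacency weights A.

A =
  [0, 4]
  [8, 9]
A^⊗3 =
  [0, 4]
  [8, 12]

Each entry (A^⊗3)_ij equals the minimum over all length-3 walks i = v_0 → v_1 → … → v_3 = j of Σ_t A[v_t][v_{t+1}]. For example, for (i, j) = (0, 1) we minimise over 4 possible intermediate vertex sequences; the minimum is 4, attained along the walk 0 → 0 → 0 → 1.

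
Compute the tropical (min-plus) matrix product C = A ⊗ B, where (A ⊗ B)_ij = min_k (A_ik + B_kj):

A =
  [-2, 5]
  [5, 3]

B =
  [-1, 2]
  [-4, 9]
A ⊗ B =
  [-3, 0]
  [-1, 7]

Apply the min-plus product entry-by-entry:
  C[0][0] = min over k of (A[0][0] + B[0][0] = -2 + -1 = -3, A[0][1] + B[1][0] = 5 + -4 = 1) = -3 (attained at k = 0)
  C[0][1] = min over k of (A[0][0] + B[0][1] = -2 + 2 = 0, A[0][1] + B[1][1] = 5 + 9 = 14) = 0 (attained at k = 0)
  C[1][0] = min over k of (A[1][0] + B[0][0] = 5 + -1 = 4, A[1][1] + B[1][0] = 3 + -4 = -1) = -1 (attained at k = 1)
  C[1][1] = min over k of (A[1][0] + B[0][1] = 5 + 2 = 7, A[1][1] + B[1][1] = 3 + 9 = 12) = 7 (attained at k = 0)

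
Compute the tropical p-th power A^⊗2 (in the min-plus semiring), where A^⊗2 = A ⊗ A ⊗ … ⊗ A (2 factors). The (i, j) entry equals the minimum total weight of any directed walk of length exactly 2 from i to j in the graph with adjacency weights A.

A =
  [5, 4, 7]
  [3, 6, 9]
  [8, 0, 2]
A^⊗2 =
  [7, 7, 9]
  [8, 7, 10]
  [3, 2, 4]

Each entry (A^⊗2)_ij equals the minimum over all length-2 walks i = v_0 → v_1 → … → v_2 = j of Σ_t A[v_t][v_{t+1}]. For example, for (i, j) = (0, 2) we minimise over 3 possible intermediate vertex sequences; the minimum is 9, attained along the walk 0 → 2 → 2.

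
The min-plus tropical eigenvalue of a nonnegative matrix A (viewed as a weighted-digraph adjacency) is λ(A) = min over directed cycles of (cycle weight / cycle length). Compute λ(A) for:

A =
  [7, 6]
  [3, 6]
λ(A) = 9/2

Enumerate directed cycles and compute their means (weight / length). Sample:
  cycle 0 → 0: weight = 7, length = 1, mean = 7/1 ≈ 7.000
  cycle 1 → 1: weight = 6, length = 1, mean = 6/1 ≈ 6.000
  cycle 0 → 1 → 0: weight = 9, length = 2, mean = 9/2 ≈ 4.500
  cycle 1 → 0 → 1: weight = 9, length = 2, mean = 9/2 ≈ 4.500
Minimum mean = 4.500, attained e.g. along the cycle 0 → 1 → 0 with weight 9 and length 2. So λ(A) = 9/2 = 9/2.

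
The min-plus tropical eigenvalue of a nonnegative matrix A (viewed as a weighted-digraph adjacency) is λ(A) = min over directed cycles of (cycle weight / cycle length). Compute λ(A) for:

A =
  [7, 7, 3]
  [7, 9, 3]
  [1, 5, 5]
λ(A) = 2

Enumerate directed cycles and compute their means (weight / length). Sample:
  cycle 0 → 0: weight = 7, length = 1, mean = 7/1 ≈ 7.000
  cycle 1 → 1: weight = 9, length = 1, mean = 9/1 ≈ 9.000
  cycle 2 → 2: weight = 5, length = 1, mean = 5/1 ≈ 5.000
  cycle 0 → 1 → 0: weight = 14, length = 2, mean = 14/2 ≈ 7.000
  cycle 0 → 2 → 0: weight = 4, length = 2, mean = 4/2 ≈ 2.000
  cycle 1 → 0 → 1: weight = 14, length = 2, mean = 14/2 ≈ 7.000
Minimum mean = 2.000, attained e.g. along the cycle 0 → 2 → 0 with weight 4 and length 2. So λ(A) = 4/2 = 2.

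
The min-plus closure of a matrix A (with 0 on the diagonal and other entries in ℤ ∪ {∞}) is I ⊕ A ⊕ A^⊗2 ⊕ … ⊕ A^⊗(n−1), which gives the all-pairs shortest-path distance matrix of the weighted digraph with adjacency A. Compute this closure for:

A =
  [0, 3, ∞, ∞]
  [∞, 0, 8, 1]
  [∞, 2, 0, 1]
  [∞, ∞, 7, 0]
Closure =
  [0, 3, 11, 4]
  [∞, 0, 8, 1]
  [∞, 2, 0, 1]
  [∞, 9, 7, 0]

This is the Floyd-Warshall all-pairs shortest-path computation. For each intermediate vertex k = 0, 1, …, 3, update dist[i][j] ← min(dist[i][j], dist[i][k] + dist[k][j]). The final matrix gives, for each (i, j), the minimum total weight of any directed path from i to j (possibly empty when i = j).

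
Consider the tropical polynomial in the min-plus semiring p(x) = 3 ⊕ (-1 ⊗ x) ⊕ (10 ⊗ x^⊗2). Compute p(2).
p(2) = 1

A tropical monomial a ⊗ x^⊗i evaluates to a + i · x. Evaluating each term at x = 2:
  Term 0 contributes 3 + 0 · 2 = 3
  Term 1 contributes -1 + 1 · 2 = 1
  Term 2 contributes 10 + 2 · 2 = 14
p(2) = ⊕ of these = min[3, 1, 14] = 1.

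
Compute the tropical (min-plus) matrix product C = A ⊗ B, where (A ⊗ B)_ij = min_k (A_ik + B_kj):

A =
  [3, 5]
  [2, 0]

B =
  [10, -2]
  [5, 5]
A ⊗ B =
  [10, 1]
  [5, 0]

Apply the min-plus product entry-by-entry:
  C[0][0] = min over k of (A[0][0] + B[0][0] = 3 + 10 = 13, A[0][1] + B[1][0] = 5 + 5 = 10) = 10 (attained at k = 1)
  C[0][1] = min over k of (A[0][0] + B[0][1] = 3 + -2 = 1, A[0][1] + B[1][1] = 5 + 5 = 10) = 1 (attained at k = 0)
  C[1][0] = min over k of (A[1][0] + B[0][0] = 2 + 10 = 12, A[1][1] + B[1][0] = 0 + 5 = 5) = 5 (attained at k = 1)
  C[1][1] = min over k of (A[1][0] + B[0][1] = 2 + -2 = 0, A[1][1] + B[1][1] = 0 + 5 = 5) = 0 (attained at k = 0)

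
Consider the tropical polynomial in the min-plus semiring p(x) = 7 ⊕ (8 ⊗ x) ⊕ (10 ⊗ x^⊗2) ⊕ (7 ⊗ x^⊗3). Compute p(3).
p(3) = 7

A tropical monomial a ⊗ x^⊗i evaluates to a + i · x. Evaluating each term at x = 3:
  Term 0 contributes 7 + 0 · 3 = 7
  Term 1 contributes 8 + 1 · 3 = 11
  Term 2 contributes 10 + 2 · 3 = 16
  Term 3 contributes 7 + 3 · 3 = 16
p(3) = ⊕ of these = min[7, 11, 16, 16] = 7.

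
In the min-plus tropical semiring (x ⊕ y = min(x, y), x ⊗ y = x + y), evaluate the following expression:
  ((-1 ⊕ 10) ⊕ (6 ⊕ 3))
((-1 ⊕ 10) ⊕ (6 ⊕ 3)) = -1

Expand innermost to outermost. Recall ⊕ takes the minimum of its arguments and ⊗ takes their sum. Working out the expression ((-1 ⊕ 10) ⊕ (6 ⊕ 3)) gives -1.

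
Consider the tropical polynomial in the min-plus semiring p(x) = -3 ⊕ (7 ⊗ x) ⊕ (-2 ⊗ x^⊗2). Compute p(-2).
p(-2) = -6

A tropical monomial a ⊗ x^⊗i evaluates to a + i · x. Evaluating each term at x = -2:
  Term 0 contributes -3 + 0 · -2 = -3
  Term 1 contributes 7 + 1 · -2 = 5
  Term 2 contributes -2 + 2 · -2 = -6
p(-2) = ⊕ of these = min[-3, 5, -6] = -6.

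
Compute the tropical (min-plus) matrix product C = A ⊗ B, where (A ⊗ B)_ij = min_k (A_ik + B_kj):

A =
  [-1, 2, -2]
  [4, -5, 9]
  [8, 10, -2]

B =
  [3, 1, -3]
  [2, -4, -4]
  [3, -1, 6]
A ⊗ B =
  [1, -3, -4]
  [-3, -9, -9]
  [1, -3, 4]

Apply the min-plus product entry-by-entry:
  C[0][0] = min over k of (A[0][0] + B[0][0] = -1 + 3 = 2, A[0][1] + B[1][0] = 2 + 2 = 4, A[0][2] + B[2][0] = -2 + 3 = 1) = 1 (attained at k = 2)
  C[0][1] = min over k of (A[0][0] + B[0][1] = -1 + 1 = 0, A[0][1] + B[1][1] = 2 + -4 = -2, A[0][2] + B[2][1] = -2 + -1 = -3) = -3 (attained at k = 2)
  C[0][2] = min over k of (A[0][0] + B[0][2] = -1 + -3 = -4, A[0][1] + B[1][2] = 2 + -4 = -2, A[0][2] + B[2][2] = -2 + 6 = 4) = -4 (attained at k = 0)
  C[1][0] = min over k of (A[1][0] + B[0][0] = 4 + 3 = 7, A[1][1] + B[1][0] = -5 + 2 = -3, A[1][2] + B[2][0] = 9 + 3 = 12) = -3 (attained at k = 1)
  C[1][1] = min over k of (A[1][0] + B[0][1] = 4 + 1 = 5, A[1][1] + B[1][1] = -5 + -4 = -9, A[1][2] + B[2][1] = 9 + -1 = 8) = -9 (attained at k = 1)
  C[1][2] = min over k of (A[1][0] + B[0][2] = 4 + -3 = 1, A[1][1] + B[1][2] = -5 + -4 = -9, A[1][2] + B[2][2] = 9 + 6 = 15) = -9 (attained at k = 1)
  C[2][0] = min over k of (A[2][0] + B[0][0] = 8 + 3 = 11, A[2][1] + B[1][0] = 10 + 2 = 12, A[2][2] + B[2][0] = -2 + 3 = 1) = 1 (attained at k = 2)
  C[2][1] = min over k of (A[2][0] + B[0][1] = 8 + 1 = 9, A[2][1] + B[1][1] = 10 + -4 = 6, A[2][2] + B[2][1] = -2 + -1 = -3) = -3 (attained at k = 2)
  C[2][2] = min over k of (A[2][0] + B[0][2] = 8 + -3 = 5, A[2][1] + B[1][2] = 10 + -4 = 6, A[2][2] + B[2][2] = -2 + 6 = 4) = 4 (attained at k = 2)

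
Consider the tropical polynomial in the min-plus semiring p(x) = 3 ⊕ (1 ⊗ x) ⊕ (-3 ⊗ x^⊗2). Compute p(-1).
p(-1) = -5

A tropical monomial a ⊗ x^⊗i evaluates to a + i · x. Evaluating each term at x = -1:
  Term 0 contributes 3 + 0 · -1 = 3
  Term 1 contributes 1 + 1 · -1 = 0
  Term 2 contributes -3 + 2 · -1 = -5
p(-1) = ⊕ of these = min[3, 0, -5] = -5.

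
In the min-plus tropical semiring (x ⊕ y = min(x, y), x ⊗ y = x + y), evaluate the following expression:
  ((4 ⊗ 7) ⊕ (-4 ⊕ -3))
((4 ⊗ 7) ⊕ (-4 ⊕ -3)) = -4

Expand innermost to outermost. Recall ⊕ takes the minimum of its arguments and ⊗ takes their sum. Working out the expression ((4 ⊗ 7) ⊕ (-4 ⊕ -3)) gives -4.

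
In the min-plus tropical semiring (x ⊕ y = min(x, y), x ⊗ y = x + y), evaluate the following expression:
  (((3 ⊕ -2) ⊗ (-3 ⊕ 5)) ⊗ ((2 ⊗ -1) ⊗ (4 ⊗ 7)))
(((3 ⊕ -2) ⊗ (-3 ⊕ 5)) ⊗ ((2 ⊗ -1) ⊗ (4 ⊗ 7))) = 7

Expand innermost to outermost. Recall ⊕ takes the minimum of its arguments and ⊗ takes their sum. Working out the expression (((3 ⊕ -2) ⊗ (-3 ⊕ 5)) ⊗ ((2 ⊗ -1) ⊗ (4 ⊗ 7))) gives 7.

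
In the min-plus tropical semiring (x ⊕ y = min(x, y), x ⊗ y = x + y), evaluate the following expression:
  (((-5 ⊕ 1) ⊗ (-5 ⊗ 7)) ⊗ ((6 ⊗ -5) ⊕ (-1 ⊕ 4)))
(((-5 ⊕ 1) ⊗ (-5 ⊗ 7)) ⊗ ((6 ⊗ -5) ⊕ (-1 ⊕ 4))) = -4

Expand innermost to outermost. Recall ⊕ takes the minimum of its arguments and ⊗ takes their sum. Working out the expression (((-5 ⊕ 1) ⊗ (-5 ⊗ 7)) ⊗ ((6 ⊗ -5) ⊕ (-1 ⊕ 4))) gives -4.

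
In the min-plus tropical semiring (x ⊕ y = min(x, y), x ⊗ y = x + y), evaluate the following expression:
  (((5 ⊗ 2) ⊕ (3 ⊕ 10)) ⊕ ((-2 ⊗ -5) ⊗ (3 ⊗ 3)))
(((5 ⊗ 2) ⊕ (3 ⊕ 10)) ⊕ ((-2 ⊗ -5) ⊗ (3 ⊗ 3))) = -1

Expand innermost to outermost. Recall ⊕ takes the minimum of its arguments and ⊗ takes their sum. Working out the expression (((5 ⊗ 2) ⊕ (3 ⊕ 10)) ⊕ ((-2 ⊗ -5) ⊗ (3 ⊗ 3))) gives -1.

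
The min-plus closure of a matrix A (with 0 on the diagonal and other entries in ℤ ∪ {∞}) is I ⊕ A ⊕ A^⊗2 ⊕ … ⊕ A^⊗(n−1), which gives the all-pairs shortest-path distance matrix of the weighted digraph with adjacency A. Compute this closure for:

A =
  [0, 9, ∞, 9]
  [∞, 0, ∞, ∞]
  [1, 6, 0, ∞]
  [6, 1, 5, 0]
Closure =
  [0, 9, 14, 9]
  [∞, 0, ∞, ∞]
  [1, 6, 0, 10]
  [6, 1, 5, 0]

This is the Floyd-Warshall all-pairs shortest-path computation. For each intermediate vertex k = 0, 1, …, 3, update dist[i][j] ← min(dist[i][j], dist[i][k] + dist[k][j]). The final matrix gives, for each (i, j), the minimum total weight of any directed path from i to j (possibly empty when i = j).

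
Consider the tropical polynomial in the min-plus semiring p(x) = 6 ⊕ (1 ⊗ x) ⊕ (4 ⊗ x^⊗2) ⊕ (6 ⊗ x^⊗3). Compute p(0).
p(0) = 1

A tropical monomial a ⊗ x^⊗i evaluates to a + i · x. Evaluating each term at x = 0:
  Term 0 contributes 6 + 0 · 0 = 6
  Term 1 contributes 1 + 1 · 0 = 1
  Term 2 contributes 4 + 2 · 0 = 4
  Term 3 contributes 6 + 3 · 0 = 6
p(0) = ⊕ of these = min[6, 1, 4, 6] = 1.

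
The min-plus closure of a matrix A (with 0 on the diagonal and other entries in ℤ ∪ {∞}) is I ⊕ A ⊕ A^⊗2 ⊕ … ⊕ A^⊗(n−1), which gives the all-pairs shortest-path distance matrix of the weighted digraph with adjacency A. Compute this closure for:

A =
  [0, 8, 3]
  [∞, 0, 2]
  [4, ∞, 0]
Closure =
  [0, 8, 3]
  [6, 0, 2]
  [4, 12, 0]

This is the Floyd-Warshall all-pairs shortest-path computation. For each intermediate vertex k = 0, 1, …, 2, update dist[i][j] ← min(dist[i][j], dist[i][k] + dist[k][j]). The final matrix gives, for each (i, j), the minimum total weight of any directed path from i to j (possibly empty when i = j).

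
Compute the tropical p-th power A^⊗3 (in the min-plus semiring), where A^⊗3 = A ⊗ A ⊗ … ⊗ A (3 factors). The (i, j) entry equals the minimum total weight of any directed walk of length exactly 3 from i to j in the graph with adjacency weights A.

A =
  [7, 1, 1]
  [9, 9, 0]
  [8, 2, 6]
A^⊗3 =
  [9, 3, 3]
  [11, 8, 2]
  [10, 4, 8]

Each entry (A^⊗3)_ij equals the minimum over all length-3 walks i = v_0 → v_1 → … → v_3 = j of Σ_t A[v_t][v_{t+1}]. For example, for (i, j) = (0, 2) we minimise over 9 possible intermediate vertex sequences; the minimum is 3, attained along the walk 0 → 2 → 1 → 2.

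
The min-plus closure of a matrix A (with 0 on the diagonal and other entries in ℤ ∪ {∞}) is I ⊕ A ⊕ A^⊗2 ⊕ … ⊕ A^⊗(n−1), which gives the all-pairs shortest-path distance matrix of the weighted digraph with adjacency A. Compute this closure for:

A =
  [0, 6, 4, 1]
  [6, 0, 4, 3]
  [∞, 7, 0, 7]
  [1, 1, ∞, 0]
Closure =
  [0, 2, 4, 1]
  [4, 0, 4, 3]
  [8, 7, 0, 7]
  [1, 1, 5, 0]

This is the Floyd-Warshall all-pairs shortest-path computation. For each intermediate vertex k = 0, 1, …, 3, update dist[i][j] ← min(dist[i][j], dist[i][k] + dist[k][j]). The final matrix gives, for each (i, j), the minimum total weight of any directed path from i to j (possibly empty when i = j).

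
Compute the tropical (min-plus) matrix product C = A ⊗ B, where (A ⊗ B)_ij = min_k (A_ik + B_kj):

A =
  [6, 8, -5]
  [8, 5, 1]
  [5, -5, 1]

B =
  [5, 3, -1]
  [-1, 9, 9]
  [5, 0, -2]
A ⊗ B =
  [0, -5, -7]
  [4, 1, -1]
  [-6, 1, -1]

Apply the min-plus product entry-by-entry:
  C[0][0] = min over k of (A[0][0] + B[0][0] = 6 + 5 = 11, A[0][1] + B[1][0] = 8 + -1 = 7, A[0][2] + B[2][0] = -5 + 5 = 0) = 0 (attained at k = 2)
  C[0][1] = min over k of (A[0][0] + B[0][1] = 6 + 3 = 9, A[0][1] + B[1][1] = 8 + 9 = 17, A[0][2] + B[2][1] = -5 + 0 = -5) = -5 (attained at k = 2)
  C[0][2] = min over k of (A[0][0] + B[0][2] = 6 + -1 = 5, A[0][1] + B[1][2] = 8 + 9 = 17, A[0][2] + B[2][2] = -5 + -2 = -7) = -7 (attained at k = 2)
  C[1][0] = min over k of (A[1][0] + B[0][0] = 8 + 5 = 13, A[1][1] + B[1][0] = 5 + -1 = 4, A[1][2] + B[2][0] = 1 + 5 = 6) = 4 (attained at k = 1)
  C[1][1] = min over k of (A[1][0] + B[0][1] = 8 + 3 = 11, A[1][1] + B[1][1] = 5 + 9 = 14, A[1][2] + B[2][1] = 1 + 0 = 1) = 1 (attained at k = 2)
  C[1][2] = min over k of (A[1][0] + B[0][2] = 8 + -1 = 7, A[1][1] + B[1][2] = 5 + 9 = 14, A[1][2] + B[2][2] = 1 + -2 = -1) = -1 (attained at k = 2)
  C[2][0] = min over k of (A[2][0] + B[0][0] = 5 + 5 = 10, A[2][1] + B[1][0] = -5 + -1 = -6, A[2][2] + B[2][0] = 1 + 5 = 6) = -6 (attained at k = 1)
  C[2][1] = min over k of (A[2][0] + B[0][1] = 5 + 3 = 8, A[2][1] + B[1][1] = -5 + 9 = 4, A[2][2] + B[2][1] = 1 + 0 = 1) = 1 (attained at k = 2)
  C[2][2] = min over k of (A[2][0] + B[0][2] = 5 + -1 = 4, A[2][1] + B[1][2] = -5 + 9 = 4, A[2][2] + B[2][2] = 1 + -2 = -1) = -1 (attained at k = 2)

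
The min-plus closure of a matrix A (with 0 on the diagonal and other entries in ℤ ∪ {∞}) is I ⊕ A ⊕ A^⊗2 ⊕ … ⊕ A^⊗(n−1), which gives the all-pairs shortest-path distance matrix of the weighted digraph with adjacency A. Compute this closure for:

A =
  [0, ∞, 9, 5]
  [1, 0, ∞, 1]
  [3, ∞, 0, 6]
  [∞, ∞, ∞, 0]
Closure =
  [0, ∞, 9, 5]
  [1, 0, 10, 1]
  [3, ∞, 0, 6]
  [∞, ∞, ∞, 0]

This is the Floyd-Warshall all-pairs shortest-path computation. For each intermediate vertex k = 0, 1, …, 3, update dist[i][j] ← min(dist[i][j], dist[i][k] + dist[k][j]). The final matrix gives, for each (i, j), the minimum total weight of any directed path from i to j (possibly empty when i = j).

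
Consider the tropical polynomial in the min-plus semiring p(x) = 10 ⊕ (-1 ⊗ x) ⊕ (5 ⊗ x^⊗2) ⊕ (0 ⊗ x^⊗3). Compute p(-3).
p(-3) = -9

A tropical monomial a ⊗ x^⊗i evaluates to a + i · x. Evaluating each term at x = -3:
  Term 0 contributes 10 + 0 · -3 = 10
  Term 1 contributes -1 + 1 · -3 = -4
  Term 2 contributes 5 + 2 · -3 = -1
  Term 3 contributes 0 + 3 · -3 = -9
p(-3) = ⊕ of these = min[10, -4, -1, -9] = -9.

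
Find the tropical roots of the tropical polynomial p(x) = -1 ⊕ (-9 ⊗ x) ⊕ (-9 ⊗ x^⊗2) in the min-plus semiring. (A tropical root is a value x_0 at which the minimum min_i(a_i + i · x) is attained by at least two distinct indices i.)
Roots: {0, 8}

Each tropical root is a break point of the lower envelope of the lines y = a_i + i · x (there are 3 lines, with slopes 0, 1, ..., 2). Only the lines that attain the minimum somewhere contribute to roots; other lines are dominated. Here the surviving (envelope) indices are i = 2, i = 1, i = 0.
Intersections between consecutive envelope lines give the roots: for adjacent envelope indices i < j the intersection is x = (a_i − a_j) / (j − i). Reading off the sorted break points: {0, 8}.
Verification: at each break x_0, at least two indices attain the minimum of min_i(a_i + i · x_0).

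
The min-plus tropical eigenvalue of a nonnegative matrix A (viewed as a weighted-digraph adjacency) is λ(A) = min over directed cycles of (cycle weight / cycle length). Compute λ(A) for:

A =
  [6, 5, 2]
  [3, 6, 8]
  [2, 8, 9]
λ(A) = 2

Enumerate directed cycles and compute their means (weight / length). Sample:
  cycle 0 → 0: weight = 6, length = 1, mean = 6/1 ≈ 6.000
  cycle 1 → 1: weight = 6, length = 1, mean = 6/1 ≈ 6.000
  cycle 2 → 2: weight = 9, length = 1, mean = 9/1 ≈ 9.000
  cycle 0 → 1 → 0: weight = 8, length = 2, mean = 8/2 ≈ 4.000
  cycle 0 → 2 → 0: weight = 4, length = 2, mean = 4/2 ≈ 2.000
  cycle 1 → 0 → 1: weight = 8, length = 2, mean = 8/2 ≈ 4.000
Minimum mean = 2.000, attained e.g. along the cycle 0 → 2 → 0 with weight 4 and length 2. So λ(A) = 4/2 = 2.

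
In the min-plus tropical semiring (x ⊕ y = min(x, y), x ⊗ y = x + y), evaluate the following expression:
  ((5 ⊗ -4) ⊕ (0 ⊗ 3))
((5 ⊗ -4) ⊕ (0 ⊗ 3)) = 1

Expand innermost to outermost. Recall ⊕ takes the minimum of its arguments and ⊗ takes their sum. Working out the expression ((5 ⊗ -4) ⊕ (0 ⊗ 3)) gives 1.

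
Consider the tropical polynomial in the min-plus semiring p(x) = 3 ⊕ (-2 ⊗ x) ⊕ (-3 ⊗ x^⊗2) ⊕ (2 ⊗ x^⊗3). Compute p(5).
p(5) = 3

A tropical monomial a ⊗ x^⊗i evaluates to a + i · x. Evaluating each term at x = 5:
  Term 0 contributes 3 + 0 · 5 = 3
  Term 1 contributes -2 + 1 · 5 = 3
  Term 2 contributes -3 + 2 · 5 = 7
  Term 3 contributes 2 + 3 · 5 = 17
p(5) = ⊕ of these = min[3, 3, 7, 17] = 3.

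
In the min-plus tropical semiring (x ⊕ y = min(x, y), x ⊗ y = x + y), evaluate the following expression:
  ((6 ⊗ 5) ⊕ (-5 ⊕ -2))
((6 ⊗ 5) ⊕ (-5 ⊕ -2)) = -5

Expand innermost to outermost. Recall ⊕ takes the minimum of its arguments and ⊗ takes their sum. Working out the expression ((6 ⊗ 5) ⊕ (-5 ⊕ -2)) gives -5.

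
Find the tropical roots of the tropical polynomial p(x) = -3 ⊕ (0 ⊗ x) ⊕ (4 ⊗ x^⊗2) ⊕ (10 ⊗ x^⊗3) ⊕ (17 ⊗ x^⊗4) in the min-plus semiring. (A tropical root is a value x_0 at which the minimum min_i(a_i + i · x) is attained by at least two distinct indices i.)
Roots: {-7, -6, -4, -3}

Each tropical root is a break point of the lower envelope of the lines y = a_i + i · x (there are 5 lines, with slopes 0, 1, ..., 4). Only the lines that attain the minimum somewhere contribute to roots; other lines are dominated. Here the surviving (envelope) indices are i = 4, i = 3, i = 2, i = 1, i = 0.
Intersections between consecutive envelope lines give the roots: for adjacent envelope indices i < j the intersection is x = (a_i − a_j) / (j − i). Reading off the sorted break points: {-7, -6, -4, -3}.
Verification: at each break x_0, at least two indices attain the minimum of min_i(a_i + i · x_0).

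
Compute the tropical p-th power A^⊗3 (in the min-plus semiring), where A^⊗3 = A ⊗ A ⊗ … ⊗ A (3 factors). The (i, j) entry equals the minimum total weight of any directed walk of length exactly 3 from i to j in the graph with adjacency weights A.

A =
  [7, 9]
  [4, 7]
A^⊗3 =
  [20, 22]
  [17, 20]

Each entry (A^⊗3)_ij equals the minimum over all length-3 walks i = v_0 → v_1 → … → v_3 = j of Σ_t A[v_t][v_{t+1}]. For example, for (i, j) = (0, 1) we minimise over 4 possible intermediate vertex sequences; the minimum is 22, attained along the walk 0 → 1 → 0 → 1.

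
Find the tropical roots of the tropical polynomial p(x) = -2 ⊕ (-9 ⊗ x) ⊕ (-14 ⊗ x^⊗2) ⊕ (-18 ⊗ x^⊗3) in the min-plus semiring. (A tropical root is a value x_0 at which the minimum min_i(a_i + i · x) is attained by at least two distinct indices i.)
Roots: {4, 5, 7}

Each tropical root is a break point of the lower envelope of the lines y = a_i + i · x (there are 4 lines, with slopes 0, 1, ..., 3). Only the lines that attain the minimum somewhere contribute to roots; other lines are dominated. Here the surviving (envelope) indices are i = 3, i = 2, i = 1, i = 0.
Intersections between consecutive envelope lines give the roots: for adjacent envelope indices i < j the intersection is x = (a_i − a_j) / (j − i). Reading off the sorted break points: {4, 5, 7}.
Verification: at each break x_0, at least two indices attain the minimum of min_i(a_i + i · x_0).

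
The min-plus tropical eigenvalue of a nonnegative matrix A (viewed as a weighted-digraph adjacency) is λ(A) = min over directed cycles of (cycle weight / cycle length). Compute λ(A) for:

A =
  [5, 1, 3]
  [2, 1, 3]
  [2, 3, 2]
λ(A) = 1

Enumerate directed cycles and compute their means (weight / length). Sample:
  cycle 0 → 0: weight = 5, length = 1, mean = 5/1 ≈ 5.000
  cycle 1 → 1: weight = 1, length = 1, mean = 1/1 ≈ 1.000
  cycle 2 → 2: weight = 2, length = 1, mean = 2/1 ≈ 2.000
  cycle 0 → 1 → 0: weight = 3, length = 2, mean = 3/2 ≈ 1.500
  cycle 0 → 2 → 0: weight = 5, length = 2, mean = 5/2 ≈ 2.500
  cycle 1 → 0 → 1: weight = 3, length = 2, mean = 3/2 ≈ 1.500
Minimum mean = 1.000, attained e.g. along the cycle 1 → 1 with weight 1 and length 1. So λ(A) = 1/1 = 1.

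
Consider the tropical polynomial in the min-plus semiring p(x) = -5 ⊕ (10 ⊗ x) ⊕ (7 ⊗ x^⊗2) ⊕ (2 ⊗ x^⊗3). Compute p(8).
p(8) = -5

A tropical monomial a ⊗ x^⊗i evaluates to a + i · x. Evaluating each term at x = 8:
  Term 0 contributes -5 + 0 · 8 = -5
  Term 1 contributes 10 + 1 · 8 = 18
  Term 2 contributes 7 + 2 · 8 = 23
  Term 3 contributes 2 + 3 · 8 = 26
p(8) = ⊕ of these = min[-5, 18, 23, 26] = -5.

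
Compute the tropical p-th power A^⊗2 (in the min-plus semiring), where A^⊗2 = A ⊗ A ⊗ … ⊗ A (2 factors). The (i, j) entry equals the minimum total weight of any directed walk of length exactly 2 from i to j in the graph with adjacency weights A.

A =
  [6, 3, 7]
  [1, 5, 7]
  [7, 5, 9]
A^⊗2 =
  [4, 8, 10]
  [6, 4, 8]
  [6, 10, 12]

Each entry (A^⊗2)_ij equals the minimum over all length-2 walks i = v_0 → v_1 → … → v_2 = j of Σ_t A[v_t][v_{t+1}]. For example, for (i, j) = (0, 2) we minimise over 3 possible intermediate vertex sequences; the minimum is 10, attained along the walk 0 → 1 → 2.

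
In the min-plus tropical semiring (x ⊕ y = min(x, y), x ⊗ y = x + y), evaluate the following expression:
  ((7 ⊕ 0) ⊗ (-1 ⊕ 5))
((7 ⊕ 0) ⊗ (-1 ⊕ 5)) = -1

Expand innermost to outermost. Recall ⊕ takes the minimum of its arguments and ⊗ takes their sum. Working out the expression ((7 ⊕ 0) ⊗ (-1 ⊕ 5)) gives -1.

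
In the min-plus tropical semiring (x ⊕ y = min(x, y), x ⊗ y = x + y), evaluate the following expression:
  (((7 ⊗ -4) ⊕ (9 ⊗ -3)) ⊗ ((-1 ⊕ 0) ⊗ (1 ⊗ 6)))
(((7 ⊗ -4) ⊕ (9 ⊗ -3)) ⊗ ((-1 ⊕ 0) ⊗ (1 ⊗ 6))) = 9

Expand innermost to outermost. Recall ⊕ takes the minimum of its arguments and ⊗ takes their sum. Working out the expression (((7 ⊗ -4) ⊕ (9 ⊗ -3)) ⊗ ((-1 ⊕ 0) ⊗ (1 ⊗ 6))) gives 9.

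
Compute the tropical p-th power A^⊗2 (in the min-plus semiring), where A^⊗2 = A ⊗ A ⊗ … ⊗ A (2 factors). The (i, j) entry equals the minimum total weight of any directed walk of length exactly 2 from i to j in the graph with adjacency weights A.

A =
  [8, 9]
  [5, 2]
A^⊗2 =
  [14, 11]
  [7, 4]

Each entry (A^⊗2)_ij equals the minimum over all length-2 walks i = v_0 → v_1 → … → v_2 = j of Σ_t A[v_t][v_{t+1}]. For example, for (i, j) = (0, 1) we minimise over 2 possible intermediate vertex sequences; the minimum is 11, attained along the walk 0 → 1 → 1.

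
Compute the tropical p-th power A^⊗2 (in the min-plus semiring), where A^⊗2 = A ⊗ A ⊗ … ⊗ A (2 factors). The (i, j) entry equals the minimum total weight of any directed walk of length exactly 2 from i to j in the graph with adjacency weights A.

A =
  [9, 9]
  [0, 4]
A^⊗2 =
  [9, 13]
  [4, 8]

Each entry (A^⊗2)_ij equals the minimum over all length-2 walks i = v_0 → v_1 → … → v_2 = j of Σ_t A[v_t][v_{t+1}]. For example, for (i, j) = (0, 1) we minimise over 2 possible intermediate vertex sequences; the minimum is 13, attained along the walk 0 → 1 → 1.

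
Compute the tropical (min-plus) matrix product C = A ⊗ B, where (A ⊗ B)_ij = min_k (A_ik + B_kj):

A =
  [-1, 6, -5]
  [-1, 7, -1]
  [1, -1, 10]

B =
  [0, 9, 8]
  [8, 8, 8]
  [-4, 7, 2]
A ⊗ B =
  [-9, 2, -3]
  [-5, 6, 1]
  [1, 7, 7]

Apply the min-plus product entry-by-entry:
  C[0][0] = min over k of (A[0][0] + B[0][0] = -1 + 0 = -1, A[0][1] + B[1][0] = 6 + 8 = 14, A[0][2] + B[2][0] = -5 + -4 = -9) = -9 (attained at k = 2)
  C[0][1] = min over k of (A[0][0] + B[0][1] = -1 + 9 = 8, A[0][1] + B[1][1] = 6 + 8 = 14, A[0][2] + B[2][1] = -5 + 7 = 2) = 2 (attained at k = 2)
  C[0][2] = min over k of (A[0][0] + B[0][2] = -1 + 8 = 7, A[0][1] + B[1][2] = 6 + 8 = 14, A[0][2] + B[2][2] = -5 + 2 = -3) = -3 (attained at k = 2)
  C[1][0] = min over k of (A[1][0] + B[0][0] = -1 + 0 = -1, A[1][1] + B[1][0] = 7 + 8 = 15, A[1][2] + B[2][0] = -1 + -4 = -5) = -5 (attained at k = 2)
  C[1][1] = min over k of (A[1][0] + B[0][1] = -1 + 9 = 8, A[1][1] + B[1][1] = 7 + 8 = 15, A[1][2] + B[2][1] = -1 + 7 = 6) = 6 (attained at k = 2)
  C[1][2] = min over k of (A[1][0] + B[0][2] = -1 + 8 = 7, A[1][1] + B[1][2] = 7 + 8 = 15, A[1][2] + B[2][2] = -1 + 2 = 1) = 1 (attained at k = 2)
  C[2][0] = min over k of (A[2][0] + B[0][0] = 1 + 0 = 1, A[2][1] + B[1][0] = -1 + 8 = 7, A[2][2] + B[2][0] = 10 + -4 = 6) = 1 (attained at k = 0)
  C[2][1] = min over k of (A[2][0] + B[0][1] = 1 + 9 = 10, A[2][1] + B[1][1] = -1 + 8 = 7, A[2][2] + B[2][1] = 10 + 7 = 17) = 7 (attained at k = 1)
  C[2][2] = min over k of (A[2][0] + B[0][2] = 1 + 8 = 9, A[2][1] + B[1][2] = -1 + 8 = 7, A[2][2] + B[2][2] = 10 + 2 = 12) = 7 (attained at k = 1)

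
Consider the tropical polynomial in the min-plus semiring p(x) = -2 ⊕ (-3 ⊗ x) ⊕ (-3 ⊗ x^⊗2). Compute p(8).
p(8) = -2

A tropical monomial a ⊗ x^⊗i evaluates to a + i · x. Evaluating each term at x = 8:
  Term 0 contributes -2 + 0 · 8 = -2
  Term 1 contributes -3 + 1 · 8 = 5
  Term 2 contributes -3 + 2 · 8 = 13
p(8) = ⊕ of these = min[-2, 5, 13] = -2.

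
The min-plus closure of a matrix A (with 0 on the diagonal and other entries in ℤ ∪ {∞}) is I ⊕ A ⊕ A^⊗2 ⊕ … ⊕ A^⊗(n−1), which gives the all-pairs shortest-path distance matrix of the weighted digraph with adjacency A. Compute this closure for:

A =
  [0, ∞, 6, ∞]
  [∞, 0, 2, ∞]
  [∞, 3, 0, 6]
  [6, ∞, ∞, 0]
Closure =
  [0, 9, 6, 12]
  [14, 0, 2, 8]
  [12, 3, 0, 6]
  [6, 15, 12, 0]

This is the Floyd-Warshall all-pairs shortest-path computation. For each intermediate vertex k = 0, 1, …, 3, update dist[i][j] ← min(dist[i][j], dist[i][k] + dist[k][j]). The final matrix gives, for each (i, j), the minimum total weight of any directed path from i to j (possibly empty when i = j).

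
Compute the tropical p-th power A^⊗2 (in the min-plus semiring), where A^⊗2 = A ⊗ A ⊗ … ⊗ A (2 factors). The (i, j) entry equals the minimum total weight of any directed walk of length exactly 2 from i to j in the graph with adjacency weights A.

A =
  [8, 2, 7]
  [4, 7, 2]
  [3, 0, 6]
A^⊗2 =
  [6, 7, 4]
  [5, 2, 8]
  [4, 5, 2]

Each entry (A^⊗2)_ij equals the minimum over all length-2 walks i = v_0 → v_1 → … → v_2 = j of Σ_t A[v_t][v_{t+1}]. For example, for (i, j) = (0, 2) we minimise over 3 possible intermediate vertex sequences; the minimum is 4, attained along the walk 0 → 1 → 2.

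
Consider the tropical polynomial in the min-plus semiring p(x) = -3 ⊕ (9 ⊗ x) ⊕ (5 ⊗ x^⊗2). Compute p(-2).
p(-2) = -3

A tropical monomial a ⊗ x^⊗i evaluates to a + i · x. Evaluating each term at x = -2:
  Term 0 contributes -3 + 0 · -2 = -3
  Term 1 contributes 9 + 1 · -2 = 7
  Term 2 contributes 5 + 2 · -2 = 1
p(-2) = ⊕ of these = min[-3, 7, 1] = -3.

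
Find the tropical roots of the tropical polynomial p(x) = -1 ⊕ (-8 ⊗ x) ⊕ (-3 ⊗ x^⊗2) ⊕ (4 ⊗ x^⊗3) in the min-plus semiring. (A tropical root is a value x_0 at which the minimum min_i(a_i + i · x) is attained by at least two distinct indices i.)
Roots: {-7, -5, 7}

Each tropical root is a break point of the lower envelope of the lines y = a_i + i · x (there are 4 lines, with slopes 0, 1, ..., 3). Only the lines that attain the minimum somewhere contribute to roots; other lines are dominated. Here the surviving (envelope) indices are i = 3, i = 2, i = 1, i = 0.
Intersections between consecutive envelope lines give the roots: for adjacent envelope indices i < j the intersection is x = (a_i − a_j) / (j − i). Reading off the sorted break points: {-7, -5, 7}.
Verification: at each break x_0, at least two indices attain the minimum of min_i(a_i + i · x_0).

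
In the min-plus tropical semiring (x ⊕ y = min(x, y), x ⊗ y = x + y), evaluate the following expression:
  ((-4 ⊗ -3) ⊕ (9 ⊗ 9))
((-4 ⊗ -3) ⊕ (9 ⊗ 9)) = -7

Expand innermost to outermost. Recall ⊕ takes the minimum of its arguments and ⊗ takes their sum. Working out the expression ((-4 ⊗ -3) ⊕ (9 ⊗ 9)) gives -7.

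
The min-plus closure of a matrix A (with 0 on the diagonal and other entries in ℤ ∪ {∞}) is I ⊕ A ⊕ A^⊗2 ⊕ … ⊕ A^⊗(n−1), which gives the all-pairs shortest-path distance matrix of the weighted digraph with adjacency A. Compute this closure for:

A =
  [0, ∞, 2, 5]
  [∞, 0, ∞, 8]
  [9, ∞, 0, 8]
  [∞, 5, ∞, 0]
Closure =
  [0, 10, 2, 5]
  [∞, 0, ∞, 8]
  [9, 13, 0, 8]
  [∞, 5, ∞, 0]

This is the Floyd-Warshall all-pairs shortest-path computation. For each intermediate vertex k = 0, 1, …, 3, update dist[i][j] ← min(dist[i][j], dist[i][k] + dist[k][j]). The final matrix gives, for each (i, j), the minimum total weight of any directed path from i to j (possibly empty when i = j).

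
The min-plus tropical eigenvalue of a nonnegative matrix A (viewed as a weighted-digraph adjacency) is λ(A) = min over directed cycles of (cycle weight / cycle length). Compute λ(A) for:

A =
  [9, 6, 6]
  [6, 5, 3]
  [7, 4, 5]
λ(A) = 7/2

Enumerate directed cycles and compute their means (weight / length). Sample:
  cycle 0 → 0: weight = 9, length = 1, mean = 9/1 ≈ 9.000
  cycle 1 → 1: weight = 5, length = 1, mean = 5/1 ≈ 5.000
  cycle 2 → 2: weight = 5, length = 1, mean = 5/1 ≈ 5.000
  cycle 0 → 1 → 0: weight = 12, length = 2, mean = 12/2 ≈ 6.000
  cycle 0 → 2 → 0: weight = 13, length = 2, mean = 13/2 ≈ 6.500
  cycle 1 → 0 → 1: weight = 12, length = 2, mean = 12/2 ≈ 6.000
Minimum mean = 3.500, attained e.g. along the cycle 1 → 2 → 1 with weight 7 and length 2. So λ(A) = 7/2 = 7/2.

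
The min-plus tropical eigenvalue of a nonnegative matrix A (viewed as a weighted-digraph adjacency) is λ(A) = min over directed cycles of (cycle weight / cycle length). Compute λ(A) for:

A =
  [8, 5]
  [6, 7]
λ(A) = 11/2

Enumerate directed cycles and compute their means (weight / length). Sample:
  cycle 0 → 0: weight = 8, length = 1, mean = 8/1 ≈ 8.000
  cycle 1 → 1: weight = 7, length = 1, mean = 7/1 ≈ 7.000
  cycle 0 → 1 → 0: weight = 11, length = 2, mean = 11/2 ≈ 5.500
  cycle 1 → 0 → 1: weight = 11, length = 2, mean = 11/2 ≈ 5.500
Minimum mean = 5.500, attained e.g. along the cycle 0 → 1 → 0 with weight 11 and length 2. So λ(A) = 11/2 = 11/2.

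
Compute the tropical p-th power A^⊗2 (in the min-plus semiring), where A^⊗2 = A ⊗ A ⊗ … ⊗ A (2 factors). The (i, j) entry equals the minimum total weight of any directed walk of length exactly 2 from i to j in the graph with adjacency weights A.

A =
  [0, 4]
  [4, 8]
A^⊗2 =
  [0, 4]
  [4, 8]

Each entry (A^⊗2)_ij equals the minimum over all length-2 walks i = v_0 → v_1 → … → v_2 = j of Σ_t A[v_t][v_{t+1}]. For example, for (i, j) = (0, 1) we minimise over 2 possible intermediate vertex sequences; the minimum is 4, attained along the walk 0 → 0 → 1.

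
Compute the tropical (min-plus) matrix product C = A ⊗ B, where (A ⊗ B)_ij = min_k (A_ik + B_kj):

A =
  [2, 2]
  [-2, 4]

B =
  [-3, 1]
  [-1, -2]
A ⊗ B =
  [-1, 0]
  [-5, -1]

Apply the min-plus product entry-by-entry:
  C[0][0] = min over k of (A[0][0] + B[0][0] = 2 + -3 = -1, A[0][1] + B[1][0] = 2 + -1 = 1) = -1 (attained at k = 0)
  C[0][1] = min over k of (A[0][0] + B[0][1] = 2 + 1 = 3, A[0][1] + B[1][1] = 2 + -2 = 0) = 0 (attained at k = 1)
  C[1][0] = min over k of (A[1][0] + B[0][0] = -2 + -3 = -5, A[1][1] + B[1][0] = 4 + -1 = 3) = -5 (attained at k = 0)
  C[1][1] = min over k of (A[1][0] + B[0][1] = -2 + 1 = -1, A[1][1] + B[1][1] = 4 + -2 = 2) = -1 (attained at k = 0)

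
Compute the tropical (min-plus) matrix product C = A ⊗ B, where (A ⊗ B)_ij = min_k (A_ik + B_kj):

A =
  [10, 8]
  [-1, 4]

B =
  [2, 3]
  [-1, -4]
A ⊗ B =
  [7, 4]
  [1, 0]

Apply the min-plus product entry-by-entry:
  C[0][0] = min over k of (A[0][0] + B[0][0] = 10 + 2 = 12, A[0][1] + B[1][0] = 8 + -1 = 7) = 7 (attained at k = 1)
  C[0][1] = min over k of (A[0][0] + B[0][1] = 10 + 3 = 13, A[0][1] + B[1][1] = 8 + -4 = 4) = 4 (attained at k = 1)
  C[1][0] = min over k of (A[1][0] + B[0][0] = -1 + 2 = 1, A[1][1] + B[1][0] = 4 + -1 = 3) = 1 (attained at k = 0)
  C[1][1] = min over k of (A[1][0] + B[0][1] = -1 + 3 = 2, A[1][1] + B[1][1] = 4 + -4 = 0) = 0 (attained at k = 1)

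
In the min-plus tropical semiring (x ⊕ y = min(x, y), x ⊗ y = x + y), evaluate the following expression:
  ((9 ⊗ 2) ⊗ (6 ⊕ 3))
((9 ⊗ 2) ⊗ (6 ⊕ 3)) = 14

Expand innermost to outermost. Recall ⊕ takes the minimum of its arguments and ⊗ takes their sum. Working out the expression ((9 ⊗ 2) ⊗ (6 ⊕ 3)) gives 14.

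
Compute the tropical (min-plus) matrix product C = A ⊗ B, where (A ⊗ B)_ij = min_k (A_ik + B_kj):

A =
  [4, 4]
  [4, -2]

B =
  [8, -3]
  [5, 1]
A ⊗ B =
  [9, 1]
  [3, -1]

Apply the min-plus product entry-by-entry:
  C[0][0] = min over k of (A[0][0] + B[0][0] = 4 + 8 = 12, A[0][1] + B[1][0] = 4 + 5 = 9) = 9 (attained at k = 1)
  C[0][1] = min over k of (A[0][0] + B[0][1] = 4 + -3 = 1, A[0][1] + B[1][1] = 4 + 1 = 5) = 1 (attained at k = 0)
  C[1][0] = min over k of (A[1][0] + B[0][0] = 4 + 8 = 12, A[1][1] + B[1][0] = -2 + 5 = 3) = 3 (attained at k = 1)
  C[1][1] = min over k of (A[1][0] + B[0][1] = 4 + -3 = 1, A[1][1] + B[1][1] = -2 + 1 = -1) = -1 (attained at k = 1)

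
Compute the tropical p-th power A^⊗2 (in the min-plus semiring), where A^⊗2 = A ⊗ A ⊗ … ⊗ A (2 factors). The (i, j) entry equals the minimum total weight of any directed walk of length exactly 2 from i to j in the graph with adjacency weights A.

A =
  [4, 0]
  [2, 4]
A^⊗2 =
  [2, 4]
  [6, 2]

Each entry (A^⊗2)_ij equals the minimum over all length-2 walks i = v_0 → v_1 → … → v_2 = j of Σ_t A[v_t][v_{t+1}]. For example, for (i, j) = (0, 1) we minimise over 2 possible intermediate vertex sequences; the minimum is 4, attained along the walk 0 → 0 → 1.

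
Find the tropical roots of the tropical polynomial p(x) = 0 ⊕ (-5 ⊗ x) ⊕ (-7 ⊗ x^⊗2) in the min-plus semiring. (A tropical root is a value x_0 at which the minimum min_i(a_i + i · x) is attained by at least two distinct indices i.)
Roots: {2, 5}

Each tropical root is a break point of the lower envelope of the lines y = a_i + i · x (there are 3 lines, with slopes 0, 1, ..., 2). Only the lines that attain the minimum somewhere contribute to roots; other lines are dominated. Here the surviving (envelope) indices are i = 2, i = 1, i = 0.
Intersections between consecutive envelope lines give the roots: for adjacent envelope indices i < j the intersection is x = (a_i − a_j) / (j − i). Reading off the sorted break points: {2, 5}.
Verification: at each break x_0, at least two indices attain the minimum of min_i(a_i + i · x_0).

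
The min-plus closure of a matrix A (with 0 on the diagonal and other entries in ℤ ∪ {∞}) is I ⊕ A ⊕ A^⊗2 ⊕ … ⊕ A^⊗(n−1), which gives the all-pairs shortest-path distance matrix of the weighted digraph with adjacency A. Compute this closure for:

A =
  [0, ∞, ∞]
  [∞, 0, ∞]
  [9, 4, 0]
Closure =
  [0, ∞, ∞]
  [∞, 0, ∞]
  [9, 4, 0]

This is the Floyd-Warshall all-pairs shortest-path computation. For each intermediate vertex k = 0, 1, …, 2, update dist[i][j] ← min(dist[i][j], dist[i][k] + dist[k][j]). The final matrix gives, for each (i, j), the minimum total weight of any directed path from i to j (possibly empty when i = j).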